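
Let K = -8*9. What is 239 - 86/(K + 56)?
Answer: 1955/8 ≈ 244.38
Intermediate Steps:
K = -72
239 - 86/(K + 56) = 239 - 86/(-72 + 56) = 239 - 86/(-16) = 239 - 1/16*(-86) = 239 + 43/8 = 1955/8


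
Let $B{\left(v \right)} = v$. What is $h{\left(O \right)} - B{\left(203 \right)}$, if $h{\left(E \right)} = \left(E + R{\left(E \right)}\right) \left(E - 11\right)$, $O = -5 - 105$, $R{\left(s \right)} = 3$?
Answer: $12744$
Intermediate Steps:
$O = -110$
$h{\left(E \right)} = \left(-11 + E\right) \left(3 + E\right)$ ($h{\left(E \right)} = \left(E + 3\right) \left(E - 11\right) = \left(3 + E\right) \left(-11 + E\right) = \left(-11 + E\right) \left(3 + E\right)$)
$h{\left(O \right)} - B{\left(203 \right)} = \left(-33 + \left(-110\right)^{2} - -880\right) - 203 = \left(-33 + 12100 + 880\right) - 203 = 12947 - 203 = 12744$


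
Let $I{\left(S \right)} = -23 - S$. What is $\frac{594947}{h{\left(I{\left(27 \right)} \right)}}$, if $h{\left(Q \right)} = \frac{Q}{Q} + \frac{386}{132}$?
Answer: $\frac{39266502}{259} \approx 1.5161 \cdot 10^{5}$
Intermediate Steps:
$h{\left(Q \right)} = \frac{259}{66}$ ($h{\left(Q \right)} = 1 + 386 \cdot \frac{1}{132} = 1 + \frac{193}{66} = \frac{259}{66}$)
$\frac{594947}{h{\left(I{\left(27 \right)} \right)}} = \frac{594947}{\frac{259}{66}} = 594947 \cdot \frac{66}{259} = \frac{39266502}{259}$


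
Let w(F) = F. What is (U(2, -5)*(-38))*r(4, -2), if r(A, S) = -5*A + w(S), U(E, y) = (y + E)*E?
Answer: -5016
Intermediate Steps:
U(E, y) = E*(E + y) (U(E, y) = (E + y)*E = E*(E + y))
r(A, S) = S - 5*A (r(A, S) = -5*A + S = S - 5*A)
(U(2, -5)*(-38))*r(4, -2) = ((2*(2 - 5))*(-38))*(-2 - 5*4) = ((2*(-3))*(-38))*(-2 - 20) = -6*(-38)*(-22) = 228*(-22) = -5016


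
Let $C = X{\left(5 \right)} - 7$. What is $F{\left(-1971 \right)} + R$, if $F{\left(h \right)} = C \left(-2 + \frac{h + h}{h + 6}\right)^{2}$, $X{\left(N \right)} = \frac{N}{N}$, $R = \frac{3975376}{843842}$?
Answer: $\frac{852727339784}{181014657025} \approx 4.7108$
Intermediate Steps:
$R = \frac{1987688}{421921}$ ($R = 3975376 \cdot \frac{1}{843842} = \frac{1987688}{421921} \approx 4.711$)
$X{\left(N \right)} = 1$
$C = -6$ ($C = 1 - 7 = -6$)
$F{\left(h \right)} = - 6 \left(-2 + \frac{2 h}{6 + h}\right)^{2}$ ($F{\left(h \right)} = - 6 \left(-2 + \frac{h + h}{h + 6}\right)^{2} = - 6 \left(-2 + \frac{2 h}{6 + h}\right)^{2}$)
$F{\left(-1971 \right)} + R = - \frac{864}{\left(6 - 1971\right)^{2}} + \frac{1987688}{421921} = - \frac{864}{3861225} + \frac{1987688}{421921} = \left(-864\right) \frac{1}{3861225} + \frac{1987688}{421921} = - \frac{96}{429025} + \frac{1987688}{421921} = \frac{852727339784}{181014657025}$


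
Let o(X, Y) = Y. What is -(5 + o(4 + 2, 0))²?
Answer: -25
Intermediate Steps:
-(5 + o(4 + 2, 0))² = -(5 + 0)² = -1*5² = -1*25 = -25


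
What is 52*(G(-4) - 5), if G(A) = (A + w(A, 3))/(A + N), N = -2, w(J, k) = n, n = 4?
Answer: -260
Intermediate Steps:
w(J, k) = 4
G(A) = (4 + A)/(-2 + A) (G(A) = (A + 4)/(A - 2) = (4 + A)/(-2 + A))
52*(G(-4) - 5) = 52*((4 - 4)/(-2 - 4) - 5) = 52*(0/(-6) - 5) = 52*(-⅙*0 - 5) = 52*(0 - 5) = 52*(-5) = -260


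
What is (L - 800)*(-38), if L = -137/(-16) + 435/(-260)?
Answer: 3134373/104 ≈ 30138.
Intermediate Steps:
L = 1433/208 (L = -137*(-1/16) + 435*(-1/260) = 137/16 - 87/52 = 1433/208 ≈ 6.8894)
(L - 800)*(-38) = (1433/208 - 800)*(-38) = -164967/208*(-38) = 3134373/104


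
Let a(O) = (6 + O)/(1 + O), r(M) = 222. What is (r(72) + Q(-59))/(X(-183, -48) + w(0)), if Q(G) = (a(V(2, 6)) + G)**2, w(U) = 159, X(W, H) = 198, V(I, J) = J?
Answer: 171679/17493 ≈ 9.8141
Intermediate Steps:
a(O) = (6 + O)/(1 + O)
Q(G) = (12/7 + G)**2 (Q(G) = ((6 + 6)/(1 + 6) + G)**2 = (12/7 + G)**2)
(r(72) + Q(-59))/(X(-183, -48) + w(0)) = (222 + (12 + 7*(-59))**2/49)/(198 + 159) = (222 + (12 - 413)**2/49)/357 = (222 + (1/49)*(-401)**2)*(1/357) = (222 + (1/49)*160801)*(1/357) = (222 + 160801/49)*(1/357) = (171679/49)*(1/357) = 171679/17493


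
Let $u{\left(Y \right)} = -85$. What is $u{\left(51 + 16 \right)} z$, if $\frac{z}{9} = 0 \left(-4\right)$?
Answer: $0$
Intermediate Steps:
$z = 0$ ($z = 9 \cdot 0 \left(-4\right) = 9 \cdot 0 = 0$)
$u{\left(51 + 16 \right)} z = \left(-85\right) 0 = 0$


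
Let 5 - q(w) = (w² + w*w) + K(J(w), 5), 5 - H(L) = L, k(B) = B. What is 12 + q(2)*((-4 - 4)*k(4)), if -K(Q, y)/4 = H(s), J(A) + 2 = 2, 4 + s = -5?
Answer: -1684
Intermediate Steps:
s = -9 (s = -4 - 5 = -9)
H(L) = 5 - L
J(A) = 0 (J(A) = -2 + 2 = 0)
K(Q, y) = -56 (K(Q, y) = -4*(5 - 1*(-9)) = -4*(5 + 9) = -4*14 = -56)
q(w) = 61 - 2*w² (q(w) = 5 - ((w² + w*w) - 56) = 5 - ((w² + w²) - 56) = 5 - (2*w² - 56) = 5 - (-56 + 2*w²) = 5 + (56 - 2*w²) = 61 - 2*w²)
12 + q(2)*((-4 - 4)*k(4)) = 12 + (61 - 2*2²)*((-4 - 4)*4) = 12 + (61 - 2*4)*(-8*4) = 12 + (61 - 8)*(-32) = 12 + 53*(-32) = 12 - 1696 = -1684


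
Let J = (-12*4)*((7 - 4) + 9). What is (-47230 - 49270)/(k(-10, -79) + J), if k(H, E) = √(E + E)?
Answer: 27792000/165967 + 48250*I*√158/165967 ≈ 167.46 + 3.6543*I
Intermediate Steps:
k(H, E) = √2*√E (k(H, E) = √(2*E) = √2*√E)
J = -576 (J = -48*(3 + 9) = -48*12 = -576)
(-47230 - 49270)/(k(-10, -79) + J) = (-47230 - 49270)/(√2*√(-79) - 576) = -96500/(√2*(I*√79) - 576) = -96500/(I*√158 - 576) = -96500/(-576 + I*√158)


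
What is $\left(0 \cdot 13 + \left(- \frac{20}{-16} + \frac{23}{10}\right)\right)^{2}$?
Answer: $\frac{5041}{400} \approx 12.602$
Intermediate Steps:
$\left(0 \cdot 13 + \left(- \frac{20}{-16} + \frac{23}{10}\right)\right)^{2} = \left(0 + \left(\left(-20\right) \left(- \frac{1}{16}\right) + 23 \cdot \frac{1}{10}\right)\right)^{2} = \left(0 + \left(\frac{5}{4} + \frac{23}{10}\right)\right)^{2} = \left(0 + \frac{71}{20}\right)^{2} = \left(\frac{71}{20}\right)^{2} = \frac{5041}{400}$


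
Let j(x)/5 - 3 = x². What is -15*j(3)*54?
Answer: -48600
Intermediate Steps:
j(x) = 15 + 5*x²
-15*j(3)*54 = -15*(15 + 5*3²)*54 = -15*(15 + 5*9)*54 = -15*(15 + 45)*54 = -15*60*54 = -900*54 = -48600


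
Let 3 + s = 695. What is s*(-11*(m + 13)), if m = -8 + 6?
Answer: -83732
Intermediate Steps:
s = 692 (s = -3 + 695 = 692)
m = -2
s*(-11*(m + 13)) = 692*(-11*(-2 + 13)) = 692*(-11*11) = 692*(-121) = -83732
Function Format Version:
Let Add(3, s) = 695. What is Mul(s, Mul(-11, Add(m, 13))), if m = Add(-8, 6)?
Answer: -83732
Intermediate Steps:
s = 692 (s = Add(-3, 695) = 692)
m = -2
Mul(s, Mul(-11, Add(m, 13))) = Mul(692, Mul(-11, Add(-2, 13))) = Mul(692, Mul(-11, 11)) = Mul(692, -121) = -83732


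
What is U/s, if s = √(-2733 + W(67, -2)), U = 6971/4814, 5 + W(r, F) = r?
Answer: -6971*I*√2671/12858194 ≈ -0.028019*I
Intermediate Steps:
W(r, F) = -5 + r
U = 6971/4814 (U = 6971*(1/4814) = 6971/4814 ≈ 1.4481)
s = I*√2671 (s = √(-2733 + (-5 + 67)) = √(-2733 + 62) = √(-2671) = I*√2671 ≈ 51.682*I)
U/s = 6971/(4814*((I*√2671))) = 6971*(-I*√2671/2671)/4814 = -6971*I*√2671/12858194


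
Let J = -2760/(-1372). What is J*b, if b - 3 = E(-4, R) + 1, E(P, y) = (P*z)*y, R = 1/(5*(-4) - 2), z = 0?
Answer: 2760/343 ≈ 8.0466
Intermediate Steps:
R = -1/22 (R = 1/(-20 - 2) = 1/(-22) = -1/22 ≈ -0.045455)
E(P, y) = 0 (E(P, y) = (P*0)*y = 0*y = 0)
b = 4 (b = 3 + (0 + 1) = 3 + 1 = 4)
J = 690/343 (J = -2760*(-1/1372) = 690/343 ≈ 2.0117)
J*b = (690/343)*4 = 2760/343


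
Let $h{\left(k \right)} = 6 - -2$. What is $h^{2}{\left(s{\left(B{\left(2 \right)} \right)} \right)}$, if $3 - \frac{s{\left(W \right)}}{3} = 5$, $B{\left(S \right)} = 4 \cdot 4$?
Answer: $64$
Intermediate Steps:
$B{\left(S \right)} = 16$
$s{\left(W \right)} = -6$ ($s{\left(W \right)} = 9 - 15 = -6$)
$h{\left(k \right)} = 8$ ($h{\left(k \right)} = 6 + 2 = 8$)
$h^{2}{\left(s{\left(B{\left(2 \right)} \right)} \right)} = 8^{2} = 64$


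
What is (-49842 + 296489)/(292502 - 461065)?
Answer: -246647/168563 ≈ -1.4632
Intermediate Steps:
(-49842 + 296489)/(292502 - 461065) = 246647/(-168563) = 246647*(-1/168563) = -246647/168563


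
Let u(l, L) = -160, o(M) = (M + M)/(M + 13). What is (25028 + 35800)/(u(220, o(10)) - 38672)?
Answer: -5069/3236 ≈ -1.5664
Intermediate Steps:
o(M) = 2*M/(13 + M) (o(M) = (2*M)/(13 + M) = 2*M/(13 + M))
(25028 + 35800)/(u(220, o(10)) - 38672) = (25028 + 35800)/(-160 - 38672) = 60828/(-38832) = 60828*(-1/38832) = -5069/3236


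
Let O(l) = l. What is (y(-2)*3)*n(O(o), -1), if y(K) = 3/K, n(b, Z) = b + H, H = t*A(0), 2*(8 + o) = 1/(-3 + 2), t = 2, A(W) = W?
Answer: 153/4 ≈ 38.250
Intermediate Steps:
o = -17/2 (o = -8 + 1/(2*(-3 + 2)) = -8 + (½)/(-1) = -8 + (½)*(-1) = -8 - ½ = -17/2 ≈ -8.5000)
H = 0 (H = 2*0 = 0)
n(b, Z) = b (n(b, Z) = b + 0 = b)
(y(-2)*3)*n(O(o), -1) = ((3/(-2))*3)*(-17/2) = ((3*(-½))*3)*(-17/2) = -3/2*3*(-17/2) = -9/2*(-17/2) = 153/4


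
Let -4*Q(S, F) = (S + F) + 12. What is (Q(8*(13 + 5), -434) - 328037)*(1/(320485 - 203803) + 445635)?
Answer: -11369011550558795/77788 ≈ -1.4615e+11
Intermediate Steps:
Q(S, F) = -3 - F/4 - S/4 (Q(S, F) = -((S + F) + 12)/4 = -((F + S) + 12)/4 = -(12 + F + S)/4 = -3 - F/4 - S/4)
(Q(8*(13 + 5), -434) - 328037)*(1/(320485 - 203803) + 445635) = ((-3 - ¼*(-434) - 2*(13 + 5)) - 328037)*(1/(320485 - 203803) + 445635) = ((-3 + 217/2 - 2*18) - 328037)*(1/116682 + 445635) = ((-3 + 217/2 - ¼*144) - 328037)*(1/116682 + 445635) = ((-3 + 217/2 - 36) - 328037)*(51997583071/116682) = (139/2 - 328037)*(51997583071/116682) = -655935/2*51997583071/116682 = -11369011550558795/77788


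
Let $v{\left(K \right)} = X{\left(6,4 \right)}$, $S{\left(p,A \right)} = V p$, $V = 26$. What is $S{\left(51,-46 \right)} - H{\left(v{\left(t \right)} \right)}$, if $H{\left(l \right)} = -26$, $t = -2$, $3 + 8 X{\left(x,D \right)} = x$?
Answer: $1352$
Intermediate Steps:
$X{\left(x,D \right)} = - \frac{3}{8} + \frac{x}{8}$
$S{\left(p,A \right)} = 26 p$
$v{\left(K \right)} = \frac{3}{8}$ ($v{\left(K \right)} = - \frac{3}{8} + \frac{1}{8} \cdot 6 = - \frac{3}{8} + \frac{3}{4} = \frac{3}{8}$)
$S{\left(51,-46 \right)} - H{\left(v{\left(t \right)} \right)} = 26 \cdot 51 - -26 = 1326 + 26 = 1352$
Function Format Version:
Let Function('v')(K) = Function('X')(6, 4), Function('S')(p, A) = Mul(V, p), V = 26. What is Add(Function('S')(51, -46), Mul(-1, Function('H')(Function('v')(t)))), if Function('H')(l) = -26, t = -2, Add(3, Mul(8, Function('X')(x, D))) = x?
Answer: 1352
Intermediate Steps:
Function('X')(x, D) = Add(Rational(-3, 8), Mul(Rational(1, 8), x))
Function('S')(p, A) = Mul(26, p)
Function('v')(K) = Rational(3, 8) (Function('v')(K) = Add(Rational(-3, 8), Mul(Rational(1, 8), 6)) = Add(Rational(-3, 8), Rational(3, 4)) = Rational(3, 8))
Add(Function('S')(51, -46), Mul(-1, Function('H')(Function('v')(t)))) = Add(Mul(26, 51), Mul(-1, -26)) = Add(1326, 26) = 1352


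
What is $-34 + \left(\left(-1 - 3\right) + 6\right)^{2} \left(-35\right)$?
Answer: $-174$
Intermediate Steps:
$-34 + \left(\left(-1 - 3\right) + 6\right)^{2} \left(-35\right) = -34 + \left(-4 + 6\right)^{2} \left(-35\right) = -34 + 2^{2} \left(-35\right) = -34 + 4 \left(-35\right) = -34 - 140 = -174$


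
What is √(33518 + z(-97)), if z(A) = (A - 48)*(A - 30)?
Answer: √51933 ≈ 227.89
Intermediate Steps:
z(A) = (-48 + A)*(-30 + A)
√(33518 + z(-97)) = √(33518 + (1440 + (-97)² - 78*(-97))) = √(33518 + (1440 + 9409 + 7566)) = √(33518 + 18415) = √51933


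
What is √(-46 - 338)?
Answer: 8*I*√6 ≈ 19.596*I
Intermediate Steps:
√(-46 - 338) = √(-384) = 8*I*√6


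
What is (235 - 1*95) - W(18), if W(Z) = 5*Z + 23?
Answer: 27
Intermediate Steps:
W(Z) = 23 + 5*Z
(235 - 1*95) - W(18) = (235 - 1*95) - (23 + 5*18) = (235 - 95) - (23 + 90) = 140 - 1*113 = 140 - 113 = 27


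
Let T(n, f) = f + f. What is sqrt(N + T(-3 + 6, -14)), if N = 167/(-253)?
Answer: I*sqrt(1834503)/253 ≈ 5.3535*I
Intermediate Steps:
T(n, f) = 2*f
N = -167/253 (N = 167*(-1/253) = -167/253 ≈ -0.66008)
sqrt(N + T(-3 + 6, -14)) = sqrt(-167/253 + 2*(-14)) = sqrt(-167/253 - 28) = sqrt(-7251/253) = I*sqrt(1834503)/253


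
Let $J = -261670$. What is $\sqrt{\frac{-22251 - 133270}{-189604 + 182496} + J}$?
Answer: $\frac{3 i \sqrt{367206158767}}{3554} \approx 511.52 i$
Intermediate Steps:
$\sqrt{\frac{-22251 - 133270}{-189604 + 182496} + J} = \sqrt{\frac{-22251 - 133270}{-189604 + 182496} - 261670} = \sqrt{- \frac{155521}{-7108} - 261670} = \sqrt{\left(-155521\right) \left(- \frac{1}{7108}\right) - 261670} = \sqrt{\frac{155521}{7108} - 261670} = \sqrt{- \frac{1859794839}{7108}} = \frac{3 i \sqrt{367206158767}}{3554}$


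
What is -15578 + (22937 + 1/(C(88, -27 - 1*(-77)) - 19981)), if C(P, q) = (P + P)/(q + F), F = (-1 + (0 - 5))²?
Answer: 6322080062/859095 ≈ 7359.0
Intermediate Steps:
F = 36 (F = (-1 - 5)² = (-6)² = 36)
C(P, q) = 2*P/(36 + q) (C(P, q) = (P + P)/(q + 36) = (2*P)/(36 + q) = 2*P/(36 + q))
-15578 + (22937 + 1/(C(88, -27 - 1*(-77)) - 19981)) = -15578 + (22937 + 1/(2*88/(36 + (-27 - 1*(-77))) - 19981)) = -15578 + (22937 + 1/(2*88/(36 + (-27 + 77)) - 19981)) = -15578 + (22937 + 1/(2*88/(36 + 50) - 19981)) = -15578 + (22937 + 1/(2*88/86 - 19981)) = -15578 + (22937 + 1/(2*88*(1/86) - 19981)) = -15578 + (22937 + 1/(88/43 - 19981)) = -15578 + (22937 + 1/(-859095/43)) = -15578 + (22937 - 43/859095) = -15578 + 19705061972/859095 = 6322080062/859095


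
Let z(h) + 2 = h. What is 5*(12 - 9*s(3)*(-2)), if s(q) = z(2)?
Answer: 60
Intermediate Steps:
z(h) = -2 + h
s(q) = 0 (s(q) = -2 + 2 = 0)
5*(12 - 9*s(3)*(-2)) = 5*(12 - 0*(-2)) = 5*(12 - 9*0) = 5*(12 + 0) = 5*12 = 60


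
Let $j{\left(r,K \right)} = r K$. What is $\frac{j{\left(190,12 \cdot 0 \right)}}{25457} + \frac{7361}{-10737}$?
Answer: $- \frac{7361}{10737} \approx -0.68557$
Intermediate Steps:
$j{\left(r,K \right)} = K r$
$\frac{j{\left(190,12 \cdot 0 \right)}}{25457} + \frac{7361}{-10737} = \frac{12 \cdot 0 \cdot 190}{25457} + \frac{7361}{-10737} = 0 \cdot 190 \cdot \frac{1}{25457} + 7361 \left(- \frac{1}{10737}\right) = 0 \cdot \frac{1}{25457} - \frac{7361}{10737} = 0 - \frac{7361}{10737} = - \frac{7361}{10737}$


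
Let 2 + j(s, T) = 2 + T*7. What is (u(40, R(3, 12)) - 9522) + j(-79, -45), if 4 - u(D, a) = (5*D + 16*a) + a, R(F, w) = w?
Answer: -10237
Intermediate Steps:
j(s, T) = 7*T (j(s, T) = -2 + (2 + T*7) = -2 + (2 + 7*T) = 7*T)
u(D, a) = 4 - 17*a - 5*D (u(D, a) = 4 - ((5*D + 16*a) + a) = 4 - (5*D + 17*a) = 4 + (-17*a - 5*D) = 4 - 17*a - 5*D)
(u(40, R(3, 12)) - 9522) + j(-79, -45) = ((4 - 17*12 - 5*40) - 9522) + 7*(-45) = ((4 - 204 - 200) - 9522) - 315 = (-400 - 9522) - 315 = -9922 - 315 = -10237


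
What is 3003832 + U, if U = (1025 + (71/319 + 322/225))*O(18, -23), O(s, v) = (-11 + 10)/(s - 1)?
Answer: 3665127022532/1220175 ≈ 3.0038e+6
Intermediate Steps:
O(s, v) = -1/(-1 + s)
U = -73688068/1220175 (U = (1025 + (71/319 + 322/225))*(-1/(-1 + 18)) = (1025 + (71*(1/319) + 322*(1/225)))*(-1/17) = (1025 + (71/319 + 322/225))*(-1*1/17) = (1025 + 118693/71775)*(-1/17) = (73688068/71775)*(-1/17) = -73688068/1220175 ≈ -60.391)
3003832 + U = 3003832 - 73688068/1220175 = 3665127022532/1220175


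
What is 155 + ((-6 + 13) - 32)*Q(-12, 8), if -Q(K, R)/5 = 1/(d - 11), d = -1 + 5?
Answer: 960/7 ≈ 137.14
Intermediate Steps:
d = 4
Q(K, R) = 5/7 (Q(K, R) = -5/(4 - 11) = -5/(-7) = -5*(-⅐) = 5/7)
155 + ((-6 + 13) - 32)*Q(-12, 8) = 155 + ((-6 + 13) - 32)*(5/7) = 155 + (7 - 32)*(5/7) = 155 - 25*5/7 = 155 - 125/7 = 960/7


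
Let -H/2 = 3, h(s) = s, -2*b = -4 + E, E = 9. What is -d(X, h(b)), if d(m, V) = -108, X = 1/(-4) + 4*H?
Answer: 108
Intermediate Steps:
b = -5/2 (b = -(-4 + 9)/2 = -½*5 = -5/2 ≈ -2.5000)
H = -6 (H = -2*3 = -6)
X = -97/4 (X = 1/(-4) + 4*(-6) = -¼ - 24 = -97/4 ≈ -24.250)
-d(X, h(b)) = -1*(-108) = 108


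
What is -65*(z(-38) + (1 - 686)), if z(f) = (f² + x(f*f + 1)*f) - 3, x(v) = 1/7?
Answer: -341510/7 ≈ -48787.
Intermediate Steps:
x(v) = ⅐
z(f) = -3 + f² + f/7 (z(f) = (f² + f/7) - 3 = -3 + f² + f/7)
-65*(z(-38) + (1 - 686)) = -65*((-3 + (-38)² + (⅐)*(-38)) + (1 - 686)) = -65*((-3 + 1444 - 38/7) - 685) = -65*(10049/7 - 685) = -65*5254/7 = -341510/7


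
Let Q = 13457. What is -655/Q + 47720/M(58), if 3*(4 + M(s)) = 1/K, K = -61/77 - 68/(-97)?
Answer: -1311959550575/210480937 ≈ -6233.1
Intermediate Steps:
K = -681/7469 (K = -61*1/77 - 68*(-1/97) = -61/77 + 68/97 = -681/7469 ≈ -0.091177)
M(s) = -15641/2043 (M(s) = -4 + 1/(3*(-681/7469)) = -4 + (1/3)*(-7469/681) = -4 - 7469/2043 = -15641/2043)
-655/Q + 47720/M(58) = -655/13457 + 47720/(-15641/2043) = -655*1/13457 + 47720*(-2043/15641) = -655/13457 - 97491960/15641 = -1311959550575/210480937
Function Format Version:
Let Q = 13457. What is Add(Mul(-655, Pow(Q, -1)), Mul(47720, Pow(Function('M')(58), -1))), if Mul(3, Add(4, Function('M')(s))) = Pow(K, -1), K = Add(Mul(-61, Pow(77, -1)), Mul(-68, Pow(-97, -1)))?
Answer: Rational(-1311959550575, 210480937) ≈ -6233.1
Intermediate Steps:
K = Rational(-681, 7469) (K = Add(Mul(-61, Rational(1, 77)), Mul(-68, Rational(-1, 97))) = Add(Rational(-61, 77), Rational(68, 97)) = Rational(-681, 7469) ≈ -0.091177)
Function('M')(s) = Rational(-15641, 2043) (Function('M')(s) = Add(-4, Mul(Rational(1, 3), Pow(Rational(-681, 7469), -1))) = Add(-4, Mul(Rational(1, 3), Rational(-7469, 681))) = Add(-4, Rational(-7469, 2043)) = Rational(-15641, 2043))
Add(Mul(-655, Pow(Q, -1)), Mul(47720, Pow(Function('M')(58), -1))) = Add(Mul(-655, Pow(13457, -1)), Mul(47720, Pow(Rational(-15641, 2043), -1))) = Add(Mul(-655, Rational(1, 13457)), Mul(47720, Rational(-2043, 15641))) = Add(Rational(-655, 13457), Rational(-97491960, 15641)) = Rational(-1311959550575, 210480937)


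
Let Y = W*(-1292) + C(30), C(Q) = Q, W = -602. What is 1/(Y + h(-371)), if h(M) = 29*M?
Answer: 1/767055 ≈ 1.3037e-6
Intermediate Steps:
Y = 777814 (Y = -602*(-1292) + 30 = 777784 + 30 = 777814)
1/(Y + h(-371)) = 1/(777814 + 29*(-371)) = 1/(777814 - 10759) = 1/767055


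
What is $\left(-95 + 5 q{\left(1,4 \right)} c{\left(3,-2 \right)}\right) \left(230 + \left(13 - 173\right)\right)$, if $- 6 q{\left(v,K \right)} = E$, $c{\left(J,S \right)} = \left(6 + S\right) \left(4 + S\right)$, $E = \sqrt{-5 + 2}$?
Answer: $-6650 - \frac{1400 i \sqrt{3}}{3} \approx -6650.0 - 808.29 i$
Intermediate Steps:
$E = i \sqrt{3}$ ($E = \sqrt{-3} = i \sqrt{3} \approx 1.732 i$)
$c{\left(J,S \right)} = \left(4 + S\right) \left(6 + S\right)$
$q{\left(v,K \right)} = - \frac{i \sqrt{3}}{6}$
$\left(-95 + 5 q{\left(1,4 \right)} c{\left(3,-2 \right)}\right) \left(230 + \left(13 - 173\right)\right) = \left(-95 + 5 \left(- \frac{i \sqrt{3}}{6}\right) \left(24 + \left(-2\right)^{2} + 10 \left(-2\right)\right)\right) \left(230 + \left(13 - 173\right)\right) = \left(-95 + - \frac{5 i \sqrt{3}}{6} \left(24 + 4 - 20\right)\right) \left(230 - 160\right) = \left(-95 + - \frac{5 i \sqrt{3}}{6} \cdot 8\right) 70 = \left(-95 - \frac{20 i \sqrt{3}}{3}\right) 70 = -6650 - \frac{1400 i \sqrt{3}}{3}$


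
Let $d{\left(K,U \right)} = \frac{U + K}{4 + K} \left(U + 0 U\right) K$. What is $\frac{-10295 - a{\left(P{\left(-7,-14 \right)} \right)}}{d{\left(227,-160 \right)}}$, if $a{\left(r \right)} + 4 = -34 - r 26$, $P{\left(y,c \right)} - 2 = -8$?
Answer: $\frac{2405403}{2433440} \approx 0.98848$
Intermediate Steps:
$P{\left(y,c \right)} = -6$ ($P{\left(y,c \right)} = 2 - 8 = -6$)
$a{\left(r \right)} = -38 - 26 r$ ($a{\left(r \right)} = -4 - \left(34 + r 26\right) = -4 - \left(34 + 26 r\right) = -38 - 26 r$)
$d{\left(K,U \right)} = \frac{K U \left(K + U\right)}{4 + K}$ ($d{\left(K,U \right)} = \frac{K + U}{4 + K} \left(U + 0\right) K = \frac{K + U}{4 + K} U K = \frac{U \left(K + U\right)}{4 + K} K = \frac{K U \left(K + U\right)}{4 + K}$)
$\frac{-10295 - a{\left(P{\left(-7,-14 \right)} \right)}}{d{\left(227,-160 \right)}} = \frac{-10295 - \left(-38 - -156\right)}{227 \left(-160\right) \frac{1}{4 + 227} \left(227 - 160\right)} = \frac{-10295 - \left(-38 + 156\right)}{227 \left(-160\right) \frac{1}{231} \cdot 67} = \frac{-10295 - 118}{227 \left(-160\right) \frac{1}{231} \cdot 67} = \frac{-10295 - 118}{- \frac{2433440}{231}} = \left(-10413\right) \left(- \frac{231}{2433440}\right) = \frac{2405403}{2433440}$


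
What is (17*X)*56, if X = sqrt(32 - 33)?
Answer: 952*I ≈ 952.0*I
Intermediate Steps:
X = I (X = sqrt(-1) = I ≈ 1.0*I)
(17*X)*56 = (17*I)*56 = 952*I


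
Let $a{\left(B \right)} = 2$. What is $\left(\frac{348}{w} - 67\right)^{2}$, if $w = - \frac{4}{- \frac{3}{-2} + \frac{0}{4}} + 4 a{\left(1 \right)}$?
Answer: $\frac{49}{16} \approx 3.0625$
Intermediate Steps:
$w = \frac{16}{3}$ ($w = - \frac{4}{- \frac{3}{-2} + \frac{0}{4}} + 4 \cdot 2 = - \frac{4}{\left(-3\right) \left(- \frac{1}{2}\right) + 0 \cdot \frac{1}{4}} + 8 = - \frac{4}{\frac{3}{2} + 0} + 8 = - \frac{4}{\frac{3}{2}} + 8 = \left(-4\right) \frac{2}{3} + 8 = - \frac{8}{3} + 8 = \frac{16}{3} \approx 5.3333$)
$\left(\frac{348}{w} - 67\right)^{2} = \left(\frac{348}{\frac{16}{3}} - 67\right)^{2} = \left(348 \cdot \frac{3}{16} - 67\right)^{2} = \left(\frac{261}{4} - 67\right)^{2} = \left(- \frac{7}{4}\right)^{2} = \frac{49}{16}$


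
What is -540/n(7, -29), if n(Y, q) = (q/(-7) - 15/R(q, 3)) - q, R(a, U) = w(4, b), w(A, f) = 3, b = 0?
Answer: -3780/197 ≈ -19.188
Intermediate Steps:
R(a, U) = 3
n(Y, q) = -5 - 8*q/7 (n(Y, q) = (q/(-7) - 15/3) - q = (q*(-1/7) - 15*1/3) - q = (-q/7 - 5) - q = (-5 - q/7) - q = -5 - 8*q/7)
-540/n(7, -29) = -540/(-5 - 8/7*(-29)) = -540/(-5 + 232/7) = -540/197/7 = -540*7/197 = -3780/197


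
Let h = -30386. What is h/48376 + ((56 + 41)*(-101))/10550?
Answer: -198627993/127591700 ≈ -1.5567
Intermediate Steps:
h/48376 + ((56 + 41)*(-101))/10550 = -30386/48376 + ((56 + 41)*(-101))/10550 = -30386*1/48376 + (97*(-101))*(1/10550) = -15193/24188 - 9797*1/10550 = -15193/24188 - 9797/10550 = -198627993/127591700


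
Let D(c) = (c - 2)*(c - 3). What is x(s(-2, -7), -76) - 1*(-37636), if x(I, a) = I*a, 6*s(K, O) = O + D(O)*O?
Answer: 137114/3 ≈ 45705.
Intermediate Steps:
D(c) = (-3 + c)*(-2 + c) (D(c) = (-2 + c)*(-3 + c) = (-3 + c)*(-2 + c))
s(K, O) = O/6 + O*(6 + O² - 5*O)/6 (s(K, O) = (O + (6 + O² - 5*O)*O)/6 = (O + O*(6 + O² - 5*O))/6 = O/6 + O*(6 + O² - 5*O)/6)
x(s(-2, -7), -76) - 1*(-37636) = ((⅙)*(-7)*(7 + (-7)² - 5*(-7)))*(-76) - 1*(-37636) = ((⅙)*(-7)*(7 + 49 + 35))*(-76) + 37636 = ((⅙)*(-7)*91)*(-76) + 37636 = -637/6*(-76) + 37636 = 24206/3 + 37636 = 137114/3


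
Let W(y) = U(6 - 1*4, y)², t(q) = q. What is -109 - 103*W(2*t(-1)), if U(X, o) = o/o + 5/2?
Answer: -5483/4 ≈ -1370.8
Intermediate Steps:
U(X, o) = 7/2 (U(X, o) = 1 + 5*(½) = 1 + 5/2 = 7/2)
W(y) = 49/4 (W(y) = (7/2)² = 49/4)
-109 - 103*W(2*t(-1)) = -109 - 103*49/4 = -109 - 5047/4 = -5483/4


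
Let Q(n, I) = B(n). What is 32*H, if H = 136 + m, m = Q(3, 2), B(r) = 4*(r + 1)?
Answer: 4864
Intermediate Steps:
B(r) = 4 + 4*r (B(r) = 4*(1 + r) = 4 + 4*r)
Q(n, I) = 4 + 4*n
m = 16 (m = 4 + 4*3 = 4 + 12 = 16)
H = 152 (H = 136 + 16 = 152)
32*H = 32*152 = 4864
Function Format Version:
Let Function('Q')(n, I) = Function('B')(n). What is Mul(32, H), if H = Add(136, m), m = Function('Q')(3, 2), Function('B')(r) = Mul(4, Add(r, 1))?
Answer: 4864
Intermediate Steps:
Function('B')(r) = Add(4, Mul(4, r)) (Function('B')(r) = Mul(4, Add(1, r)) = Add(4, Mul(4, r)))
Function('Q')(n, I) = Add(4, Mul(4, n))
m = 16 (m = Add(4, Mul(4, 3)) = Add(4, 12) = 16)
H = 152 (H = Add(136, 16) = 152)
Mul(32, H) = Mul(32, 152) = 4864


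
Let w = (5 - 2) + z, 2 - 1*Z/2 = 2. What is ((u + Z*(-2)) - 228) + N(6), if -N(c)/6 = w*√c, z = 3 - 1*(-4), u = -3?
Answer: -231 - 60*√6 ≈ -377.97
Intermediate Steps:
Z = 0 (Z = 4 - 2*2 = 4 - 4 = 0)
z = 7 (z = 3 + 4 = 7)
w = 10 (w = (5 - 2) + 7 = 3 + 7 = 10)
N(c) = -60*√c
((u + Z*(-2)) - 228) + N(6) = ((-3 + 0*(-2)) - 228) - 60*√6 = ((-3 + 0) - 228) - 60*√6 = (-3 - 228) - 60*√6 = -231 - 60*√6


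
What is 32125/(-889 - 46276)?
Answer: -6425/9433 ≈ -0.68112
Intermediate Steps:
32125/(-889 - 46276) = 32125/(-47165) = 32125*(-1/47165) = -6425/9433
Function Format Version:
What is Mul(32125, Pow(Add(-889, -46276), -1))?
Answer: Rational(-6425, 9433) ≈ -0.68112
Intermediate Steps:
Mul(32125, Pow(Add(-889, -46276), -1)) = Mul(32125, Pow(-47165, -1)) = Mul(32125, Rational(-1, 47165)) = Rational(-6425, 9433)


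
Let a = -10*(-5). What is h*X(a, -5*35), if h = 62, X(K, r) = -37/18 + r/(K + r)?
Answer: -1829/45 ≈ -40.644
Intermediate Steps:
a = 50
X(K, r) = -37/18 + r/(K + r) (X(K, r) = -37*1/18 + r/(K + r) = -37/18 + r/(K + r))
h*X(a, -5*35) = 62*((-37*50 - (-95)*35)/(18*(50 - 5*35))) = 62*((-1850 - 19*(-175))/(18*(50 - 175))) = 62*((1/18)*(-1850 + 3325)/(-125)) = 62*((1/18)*(-1/125)*1475) = 62*(-59/90) = -1829/45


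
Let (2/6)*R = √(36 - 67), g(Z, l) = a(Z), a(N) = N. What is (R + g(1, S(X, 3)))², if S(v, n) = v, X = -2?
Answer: -278 + 6*I*√31 ≈ -278.0 + 33.407*I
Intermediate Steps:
g(Z, l) = Z
R = 3*I*√31 (R = 3*√(36 - 67) = 3*√(-31) = 3*(I*√31) = 3*I*√31 ≈ 16.703*I)
(R + g(1, S(X, 3)))² = (3*I*√31 + 1)² = (1 + 3*I*√31)²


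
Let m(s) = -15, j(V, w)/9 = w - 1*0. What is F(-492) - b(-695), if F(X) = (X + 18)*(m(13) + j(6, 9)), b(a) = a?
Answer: -30589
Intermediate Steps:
j(V, w) = 9*w (j(V, w) = 9*(w - 1*0) = 9*(w + 0) = 9*w)
F(X) = 1188 + 66*X (F(X) = (X + 18)*(-15 + 9*9) = (18 + X)*(-15 + 81) = (18 + X)*66 = 1188 + 66*X)
F(-492) - b(-695) = (1188 + 66*(-492)) - 1*(-695) = (1188 - 32472) + 695 = -31284 + 695 = -30589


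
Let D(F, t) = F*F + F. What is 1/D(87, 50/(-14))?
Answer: 1/7656 ≈ 0.00013062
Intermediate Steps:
D(F, t) = F + F**2 (D(F, t) = F**2 + F = F + F**2)
1/D(87, 50/(-14)) = 1/(87*(1 + 87)) = 1/(87*88) = 1/7656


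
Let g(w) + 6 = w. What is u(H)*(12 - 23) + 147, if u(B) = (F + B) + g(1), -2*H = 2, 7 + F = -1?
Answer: 301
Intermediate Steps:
F = -8 (F = -7 - 1 = -8)
g(w) = -6 + w
H = -1 (H = -½*2 = -1)
u(B) = -13 + B (u(B) = (-8 + B) + (-6 + 1) = (-8 + B) - 5 = -13 + B)
u(H)*(12 - 23) + 147 = (-13 - 1)*(12 - 23) + 147 = -14*(-11) + 147 = 154 + 147 = 301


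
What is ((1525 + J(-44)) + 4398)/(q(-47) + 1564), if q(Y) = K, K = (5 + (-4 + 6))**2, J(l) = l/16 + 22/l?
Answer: 23679/6452 ≈ 3.6700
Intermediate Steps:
J(l) = 22/l + l/16 (J(l) = l*(1/16) + 22/l = l/16 + 22/l = 22/l + l/16)
K = 49 (K = (5 + 2)**2 = 7**2 = 49)
q(Y) = 49
((1525 + J(-44)) + 4398)/(q(-47) + 1564) = ((1525 + (22/(-44) + (1/16)*(-44))) + 4398)/(49 + 1564) = ((1525 + (22*(-1/44) - 11/4)) + 4398)/1613 = ((1525 + (-1/2 - 11/4)) + 4398)*(1/1613) = ((1525 - 13/4) + 4398)*(1/1613) = (6087/4 + 4398)*(1/1613) = (23679/4)*(1/1613) = 23679/6452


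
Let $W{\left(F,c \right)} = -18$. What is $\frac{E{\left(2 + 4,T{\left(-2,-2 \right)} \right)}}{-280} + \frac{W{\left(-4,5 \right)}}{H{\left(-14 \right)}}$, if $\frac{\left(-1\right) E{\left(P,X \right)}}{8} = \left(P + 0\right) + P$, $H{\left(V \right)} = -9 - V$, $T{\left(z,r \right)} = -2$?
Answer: $- \frac{114}{35} \approx -3.2571$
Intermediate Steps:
$E{\left(P,X \right)} = - 16 P$ ($E{\left(P,X \right)} = - 8 \left(\left(P + 0\right) + P\right) = - 8 \left(P + P\right) = - 8 \cdot 2 P = - 16 P$)
$\frac{E{\left(2 + 4,T{\left(-2,-2 \right)} \right)}}{-280} + \frac{W{\left(-4,5 \right)}}{H{\left(-14 \right)}} = \frac{\left(-16\right) \left(2 + 4\right)}{-280} - \frac{18}{-9 - -14} = \left(-16\right) 6 \left(- \frac{1}{280}\right) - \frac{18}{-9 + 14} = \left(-96\right) \left(- \frac{1}{280}\right) - \frac{18}{5} = \frac{12}{35} - \frac{18}{5} = - \frac{114}{35}$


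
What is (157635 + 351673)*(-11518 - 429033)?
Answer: -224376148708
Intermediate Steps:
(157635 + 351673)*(-11518 - 429033) = 509308*(-440551) = -224376148708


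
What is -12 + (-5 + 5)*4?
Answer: -12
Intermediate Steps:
-12 + (-5 + 5)*4 = -12 + 0*4 = -12 + 0 = -12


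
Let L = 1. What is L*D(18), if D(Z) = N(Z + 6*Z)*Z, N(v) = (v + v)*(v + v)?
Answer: 1143072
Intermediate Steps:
N(v) = 4*v² (N(v) = (2*v)*(2*v) = 4*v²)
D(Z) = 196*Z³ (D(Z) = (4*(Z + 6*Z)²)*Z = (4*(7*Z)²)*Z = (4*(49*Z²))*Z = (196*Z²)*Z = 196*Z³)
L*D(18) = 1*(196*18³) = 1*(196*5832) = 1*1143072 = 1143072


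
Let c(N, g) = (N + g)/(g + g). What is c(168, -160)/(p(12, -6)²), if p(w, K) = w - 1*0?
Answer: -1/5760 ≈ -0.00017361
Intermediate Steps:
p(w, K) = w (p(w, K) = w + 0 = w)
c(N, g) = (N + g)/(2*g) (c(N, g) = (N + g)/((2*g)) = (N + g)*(1/(2*g)) = (N + g)/(2*g))
c(168, -160)/(p(12, -6)²) = ((½)*(168 - 160)/(-160))/(12²) = ((½)*(-1/160)*8)/144 = -1/40*1/144 = -1/5760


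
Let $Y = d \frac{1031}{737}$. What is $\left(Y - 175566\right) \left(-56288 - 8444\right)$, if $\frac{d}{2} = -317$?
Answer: $\frac{8418124466672}{737} \approx 1.1422 \cdot 10^{10}$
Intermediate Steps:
$d = -634$ ($d = 2 \left(-317\right) = -634$)
$Y = - \frac{653654}{737}$ ($Y = - 634 \cdot \frac{1031}{737} = - 634 \cdot 1031 \cdot \frac{1}{737} = \left(-634\right) \frac{1031}{737} = - \frac{653654}{737} \approx -886.91$)
$\left(Y - 175566\right) \left(-56288 - 8444\right) = \left(- \frac{653654}{737} - 175566\right) \left(-56288 - 8444\right) = \left(- \frac{130045796}{737}\right) \left(-64732\right) = \frac{8418124466672}{737}$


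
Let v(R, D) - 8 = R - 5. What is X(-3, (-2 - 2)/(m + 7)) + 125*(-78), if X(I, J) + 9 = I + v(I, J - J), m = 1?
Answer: -9762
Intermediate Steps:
v(R, D) = 3 + R (v(R, D) = 8 + (R - 5) = 8 + (-5 + R) = 3 + R)
X(I, J) = -6 + 2*I (X(I, J) = -9 + (I + (3 + I)) = -9 + (3 + 2*I) = -6 + 2*I)
X(-3, (-2 - 2)/(m + 7)) + 125*(-78) = (-6 + 2*(-3)) + 125*(-78) = (-6 - 6) - 9750 = -12 - 9750 = -9762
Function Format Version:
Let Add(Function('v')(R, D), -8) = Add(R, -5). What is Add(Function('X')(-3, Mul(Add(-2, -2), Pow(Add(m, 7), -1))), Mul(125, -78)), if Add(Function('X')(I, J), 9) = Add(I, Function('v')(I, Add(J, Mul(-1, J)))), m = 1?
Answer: -9762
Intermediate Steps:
Function('v')(R, D) = Add(3, R) (Function('v')(R, D) = Add(8, Add(R, -5)) = Add(8, Add(-5, R)) = Add(3, R))
Function('X')(I, J) = Add(-6, Mul(2, I)) (Function('X')(I, J) = Add(-9, Add(I, Add(3, I))) = Add(-9, Add(3, Mul(2, I))) = Add(-6, Mul(2, I)))
Add(Function('X')(-3, Mul(Add(-2, -2), Pow(Add(m, 7), -1))), Mul(125, -78)) = Add(Add(-6, Mul(2, -3)), Mul(125, -78)) = Add(Add(-6, -6), -9750) = Add(-12, -9750) = -9762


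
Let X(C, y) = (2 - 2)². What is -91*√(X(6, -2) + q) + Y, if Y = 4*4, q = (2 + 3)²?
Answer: -439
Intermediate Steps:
X(C, y) = 0 (X(C, y) = 0² = 0)
q = 25 (q = 5² = 25)
Y = 16
-91*√(X(6, -2) + q) + Y = -91*√(0 + 25) + 16 = -91*√25 + 16 = -91*5 + 16 = -455 + 16 = -439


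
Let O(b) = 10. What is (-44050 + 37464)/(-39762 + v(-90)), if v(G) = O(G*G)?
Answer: 3293/19876 ≈ 0.16568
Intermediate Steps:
v(G) = 10
(-44050 + 37464)/(-39762 + v(-90)) = (-44050 + 37464)/(-39762 + 10) = -6586/(-39752) = -6586*(-1/39752) = 3293/19876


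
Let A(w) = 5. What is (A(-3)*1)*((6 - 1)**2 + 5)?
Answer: 150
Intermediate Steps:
(A(-3)*1)*((6 - 1)**2 + 5) = (5*1)*((6 - 1)**2 + 5) = 5*(5**2 + 5) = 5*(25 + 5) = 5*30 = 150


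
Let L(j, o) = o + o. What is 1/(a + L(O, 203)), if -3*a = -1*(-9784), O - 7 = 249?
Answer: -3/8566 ≈ -0.00035022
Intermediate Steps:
O = 256 (O = 7 + 249 = 256)
L(j, o) = 2*o
a = -9784/3 (a = -(-1)*(-9784)/3 = -1/3*9784 = -9784/3 ≈ -3261.3)
1/(a + L(O, 203)) = 1/(-9784/3 + 2*203) = 1/(-9784/3 + 406) = 1/(-8566/3) = -3/8566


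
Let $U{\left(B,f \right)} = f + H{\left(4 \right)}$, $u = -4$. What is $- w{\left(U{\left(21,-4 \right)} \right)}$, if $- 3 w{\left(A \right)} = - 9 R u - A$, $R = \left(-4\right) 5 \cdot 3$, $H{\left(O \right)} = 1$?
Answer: $-719$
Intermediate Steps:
$R = -60$ ($R = \left(-20\right) 3 = -60$)
$U{\left(B,f \right)} = 1 + f$ ($U{\left(B,f \right)} = f + 1 = 1 + f$)
$w{\left(A \right)} = 720 + \frac{A}{3}$ ($w{\left(A \right)} = - \frac{\left(-9\right) \left(-60\right) \left(-4\right) - A}{3} = - \frac{540 \left(-4\right) - A}{3} = - \frac{-2160 - A}{3} = 720 + \frac{A}{3}$)
$- w{\left(U{\left(21,-4 \right)} \right)} = - (720 + \frac{1 - 4}{3}) = - (720 + \frac{1}{3} \left(-3\right)) = - (720 - 1) = \left(-1\right) 719 = -719$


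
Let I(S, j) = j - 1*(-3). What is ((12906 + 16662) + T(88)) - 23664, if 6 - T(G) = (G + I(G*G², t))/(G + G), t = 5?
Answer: 65004/11 ≈ 5909.5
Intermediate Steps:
I(S, j) = 3 + j (I(S, j) = j + 3 = 3 + j)
T(G) = 6 - (8 + G)/(2*G) (T(G) = 6 - (G + (3 + 5))/(G + G) = 6 - (G + 8)/(2*G) = 6 - (8 + G)*1/(2*G) = 6 - (8 + G)/(2*G))
((12906 + 16662) + T(88)) - 23664 = ((12906 + 16662) + (11/2 - 4/88)) - 23664 = (29568 + (11/2 - 4*1/88)) - 23664 = (29568 + (11/2 - 1/22)) - 23664 = (29568 + 60/11) - 23664 = 325308/11 - 23664 = 65004/11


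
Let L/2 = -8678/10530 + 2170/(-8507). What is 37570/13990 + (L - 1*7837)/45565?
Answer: 7176182813155856/2855116917844425 ≈ 2.5134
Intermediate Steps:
L = -96673846/44789355 (L = 2*(-8678/10530 + 2170/(-8507)) = 2*(-8678*1/10530 + 2170*(-1/8507)) = 2*(-4339/5265 - 2170/8507) = 2*(-48336923/44789355) = -96673846/44789355 ≈ -2.1584)
37570/13990 + (L - 1*7837)/45565 = 37570/13990 + (-96673846/44789355 - 1*7837)/45565 = 37570*(1/13990) + (-96673846/44789355 - 7837)*(1/45565) = 3757/1399 - 351110848981/44789355*1/45565 = 3757/1399 - 351110848981/2040826960575 = 7176182813155856/2855116917844425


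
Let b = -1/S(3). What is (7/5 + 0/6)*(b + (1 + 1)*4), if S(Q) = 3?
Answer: 161/15 ≈ 10.733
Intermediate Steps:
b = -⅓ (b = -1/3 = -1*⅓ = -⅓ ≈ -0.33333)
(7/5 + 0/6)*(b + (1 + 1)*4) = (7/5 + 0/6)*(-⅓ + (1 + 1)*4) = (7*(⅕) + 0*(⅙))*(-⅓ + 2*4) = (7/5 + 0)*(-⅓ + 8) = (7/5)*(23/3) = 161/15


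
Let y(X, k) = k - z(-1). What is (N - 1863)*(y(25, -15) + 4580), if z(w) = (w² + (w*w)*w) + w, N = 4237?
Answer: 10839684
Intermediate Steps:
z(w) = w + w² + w³ (z(w) = (w² + w²*w) + w = (w² + w³) + w = w + w² + w³)
y(X, k) = 1 + k (y(X, k) = k - (-1)*(1 - 1 + (-1)²) = k - (-1)*(1 - 1 + 1) = k - (-1) = k - 1*(-1) = k + 1 = 1 + k)
(N - 1863)*(y(25, -15) + 4580) = (4237 - 1863)*((1 - 15) + 4580) = 2374*(-14 + 4580) = 2374*4566 = 10839684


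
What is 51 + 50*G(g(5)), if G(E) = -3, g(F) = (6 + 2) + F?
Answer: -99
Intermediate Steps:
g(F) = 8 + F
51 + 50*G(g(5)) = 51 + 50*(-3) = 51 - 150 = -99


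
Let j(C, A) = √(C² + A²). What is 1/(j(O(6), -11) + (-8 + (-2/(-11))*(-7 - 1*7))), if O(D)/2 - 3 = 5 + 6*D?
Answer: 1276/938209 + 1331*√65/938209 ≈ 0.012798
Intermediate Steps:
O(D) = 16 + 12*D (O(D) = 6 + 2*(5 + 6*D) = 6 + (10 + 12*D) = 16 + 12*D)
j(C, A) = √(A² + C²)
1/(j(O(6), -11) + (-8 + (-2/(-11))*(-7 - 1*7))) = 1/(√((-11)² + (16 + 12*6)²) + (-8 + (-2/(-11))*(-7 - 1*7))) = 1/(√(121 + (16 + 72)²) + (-8 + (-2*(-1/11))*(-7 - 7))) = 1/(√(121 + 88²) + (-8 + (2/11)*(-14))) = 1/(√(121 + 7744) + (-8 - 28/11)) = 1/(√7865 - 116/11) = 1/(11*√65 - 116/11) = 1/(-116/11 + 11*√65)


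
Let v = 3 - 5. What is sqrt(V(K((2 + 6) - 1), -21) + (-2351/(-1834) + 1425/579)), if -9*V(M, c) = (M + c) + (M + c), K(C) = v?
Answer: sqrt(9983954467018)/1061886 ≈ 2.9756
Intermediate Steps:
v = -2
K(C) = -2
V(M, c) = -2*M/9 - 2*c/9 (V(M, c) = -((M + c) + (M + c))/9 = -(2*M + 2*c)/9 = -2*M/9 - 2*c/9)
sqrt(V(K((2 + 6) - 1), -21) + (-2351/(-1834) + 1425/579)) = sqrt((-2/9*(-2) - 2/9*(-21)) + (-2351/(-1834) + 1425/579)) = sqrt((4/9 + 14/3) + (-2351*(-1/1834) + 1425*(1/579))) = sqrt(46/9 + (2351/1834 + 475/193)) = sqrt(46/9 + 1324893/353962) = sqrt(28206289/3185658) = sqrt(9983954467018)/1061886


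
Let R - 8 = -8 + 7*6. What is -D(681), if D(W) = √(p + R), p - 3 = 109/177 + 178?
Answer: -2*√1751415/177 ≈ -14.954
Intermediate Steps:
R = 42 (R = 8 + (-8 + 7*6) = 8 + (-8 + 42) = 8 + 34 = 42)
p = 32146/177 (p = 3 + (109/177 + 178) = 3 + 31615/177 = 32146/177 ≈ 181.62)
D(W) = 2*√1751415/177 (D(W) = √(32146/177 + 42) = √(39580/177) = 2*√1751415/177)
-D(681) = -2*√1751415/177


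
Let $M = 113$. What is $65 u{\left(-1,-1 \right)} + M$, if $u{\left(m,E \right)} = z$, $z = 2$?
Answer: $243$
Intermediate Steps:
$u{\left(m,E \right)} = 2$
$65 u{\left(-1,-1 \right)} + M = 65 \cdot 2 + 113 = 130 + 113 = 243$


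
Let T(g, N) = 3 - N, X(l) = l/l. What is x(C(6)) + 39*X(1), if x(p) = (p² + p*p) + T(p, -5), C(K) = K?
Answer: 119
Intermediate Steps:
X(l) = 1
x(p) = 8 + 2*p² (x(p) = (p² + p*p) + (3 - 1*(-5)) = (p² + p²) + (3 + 5) = 2*p² + 8 = 8 + 2*p²)
x(C(6)) + 39*X(1) = (8 + 2*6²) + 39*1 = (8 + 2*36) + 39 = (8 + 72) + 39 = 80 + 39 = 119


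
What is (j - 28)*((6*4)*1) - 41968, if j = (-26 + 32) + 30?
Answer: -41776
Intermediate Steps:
j = 36 (j = 6 + 30 = 36)
(j - 28)*((6*4)*1) - 41968 = (36 - 28)*((6*4)*1) - 41968 = 8*(24*1) - 41968 = 8*24 - 41968 = 192 - 41968 = -41776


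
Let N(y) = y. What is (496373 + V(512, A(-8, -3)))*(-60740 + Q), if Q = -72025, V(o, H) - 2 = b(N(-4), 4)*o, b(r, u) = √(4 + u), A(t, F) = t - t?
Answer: -65901226875 - 135951360*√2 ≈ -6.6094e+10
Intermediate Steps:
A(t, F) = 0
V(o, H) = 2 + 2*o*√2 (V(o, H) = 2 + √(4 + 4)*o = 2 + √8*o = 2 + (2*√2)*o = 2 + 2*o*√2)
(496373 + V(512, A(-8, -3)))*(-60740 + Q) = (496373 + (2 + 2*512*√2))*(-60740 - 72025) = (496373 + (2 + 1024*√2))*(-132765) = (496375 + 1024*√2)*(-132765) = -65901226875 - 135951360*√2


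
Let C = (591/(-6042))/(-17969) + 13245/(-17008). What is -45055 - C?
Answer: -13865710036963973/307756069264 ≈ -45054.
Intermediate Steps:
C = -239663725547/307756069264 (C = (591*(-1/6042))*(-1/17969) + 13245*(-1/17008) = -197/2014*(-1/17969) - 13245/17008 = 197/36189566 - 13245/17008 = -239663725547/307756069264 ≈ -0.77875)
-45055 - C = -45055 - 1*(-239663725547/307756069264) = -45055 + 239663725547/307756069264 = -13865710036963973/307756069264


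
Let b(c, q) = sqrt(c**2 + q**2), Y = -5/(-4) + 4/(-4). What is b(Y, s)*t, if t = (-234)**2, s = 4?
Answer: 13689*sqrt(257) ≈ 2.1945e+5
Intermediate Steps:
Y = 1/4 (Y = -5*(-1/4) + 4*(-1/4) = 5/4 - 1 = 1/4 ≈ 0.25000)
t = 54756
b(Y, s)*t = sqrt((1/4)**2 + 4**2)*54756 = sqrt(1/16 + 16)*54756 = sqrt(257/16)*54756 = (sqrt(257)/4)*54756 = 13689*sqrt(257)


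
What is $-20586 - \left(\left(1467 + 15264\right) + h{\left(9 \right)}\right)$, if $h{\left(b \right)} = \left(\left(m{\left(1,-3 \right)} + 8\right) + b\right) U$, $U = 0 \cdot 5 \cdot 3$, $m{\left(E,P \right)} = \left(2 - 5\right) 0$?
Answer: $-37317$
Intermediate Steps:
$m{\left(E,P \right)} = 0$ ($m{\left(E,P \right)} = \left(-3\right) 0 = 0$)
$U = 0$ ($U = 0 \cdot 3 = 0$)
$h{\left(b \right)} = 0$ ($h{\left(b \right)} = \left(\left(0 + 8\right) + b\right) 0 = \left(8 + b\right) 0 = 0$)
$-20586 - \left(\left(1467 + 15264\right) + h{\left(9 \right)}\right) = -20586 - \left(\left(1467 + 15264\right) + 0\right) = -20586 - \left(16731 + 0\right) = -20586 - 16731 = -37317$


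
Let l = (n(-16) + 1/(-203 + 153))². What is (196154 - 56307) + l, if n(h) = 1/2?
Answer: 87404519/625 ≈ 1.3985e+5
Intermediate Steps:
n(h) = ½
l = 144/625 (l = (½ + 1/(-203 + 153))² = (½ + 1/(-50))² = (½ - 1/50)² = (12/25)² = 144/625 ≈ 0.23040)
(196154 - 56307) + l = (196154 - 56307) + 144/625 = 139847 + 144/625 = 87404519/625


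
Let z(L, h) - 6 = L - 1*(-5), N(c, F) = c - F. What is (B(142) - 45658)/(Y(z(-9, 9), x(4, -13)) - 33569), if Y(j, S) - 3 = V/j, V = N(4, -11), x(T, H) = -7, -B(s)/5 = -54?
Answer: 90776/67117 ≈ 1.3525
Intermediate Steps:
B(s) = 270 (B(s) = -5*(-54) = 270)
V = 15 (V = 4 - 1*(-11) = 4 + 11 = 15)
z(L, h) = 11 + L (z(L, h) = 6 + (L - 1*(-5)) = 6 + (L + 5) = 6 + (5 + L) = 11 + L)
Y(j, S) = 3 + 15/j
(B(142) - 45658)/(Y(z(-9, 9), x(4, -13)) - 33569) = (270 - 45658)/((3 + 15/(11 - 9)) - 33569) = -45388/((3 + 15/2) - 33569) = -45388/(21/2 - 33569) = -45388/(-67117/2) = -45388*(-2/67117) = 90776/67117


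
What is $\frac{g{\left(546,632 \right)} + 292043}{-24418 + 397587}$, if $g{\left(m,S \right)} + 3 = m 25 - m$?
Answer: $\frac{305144}{373169} \approx 0.81771$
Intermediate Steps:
$g{\left(m,S \right)} = -3 + 24 m$ ($g{\left(m,S \right)} = -3 - \left(m - m 25\right) = -3 + \left(25 m - m\right) = -3 + 24 m$)
$\frac{g{\left(546,632 \right)} + 292043}{-24418 + 397587} = \frac{\left(-3 + 24 \cdot 546\right) + 292043}{-24418 + 397587} = \frac{\left(-3 + 13104\right) + 292043}{373169} = \left(13101 + 292043\right) \frac{1}{373169} = 305144 \cdot \frac{1}{373169} = \frac{305144}{373169}$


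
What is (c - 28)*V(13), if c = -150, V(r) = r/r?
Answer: -178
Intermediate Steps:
V(r) = 1
(c - 28)*V(13) = (-150 - 28)*1 = -178*1 = -178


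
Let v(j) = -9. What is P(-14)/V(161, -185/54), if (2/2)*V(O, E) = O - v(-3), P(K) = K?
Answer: -7/85 ≈ -0.082353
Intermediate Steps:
V(O, E) = 9 + O (V(O, E) = O - 1*(-9) = O + 9 = 9 + O)
P(-14)/V(161, -185/54) = -14/(9 + 161) = -14/170 = -14*1/170 = -7/85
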